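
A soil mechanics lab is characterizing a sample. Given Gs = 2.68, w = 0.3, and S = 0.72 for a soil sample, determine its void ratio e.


Result: 1.1167

Derivation:
Using the relation e = Gs * w / S
e = 2.68 * 0.3 / 0.72
e = 1.1167


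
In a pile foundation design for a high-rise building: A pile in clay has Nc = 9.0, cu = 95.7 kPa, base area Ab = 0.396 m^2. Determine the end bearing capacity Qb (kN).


Using Qb = Nc * cu * Ab
Qb = 9.0 * 95.7 * 0.396
Qb = 341.07 kN


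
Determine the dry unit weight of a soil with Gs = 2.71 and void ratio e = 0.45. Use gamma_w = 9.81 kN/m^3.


Result: 18.335 kN/m^3

Derivation:
Using gamma_d = Gs * gamma_w / (1 + e)
gamma_d = 2.71 * 9.81 / (1 + 0.45)
gamma_d = 2.71 * 9.81 / 1.45
gamma_d = 18.335 kN/m^3


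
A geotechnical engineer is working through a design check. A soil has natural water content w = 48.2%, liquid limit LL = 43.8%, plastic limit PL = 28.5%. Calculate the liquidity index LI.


First compute the plasticity index:
PI = LL - PL = 43.8 - 28.5 = 15.3
Then compute the liquidity index:
LI = (w - PL) / PI
LI = (48.2 - 28.5) / 15.3
LI = 1.288


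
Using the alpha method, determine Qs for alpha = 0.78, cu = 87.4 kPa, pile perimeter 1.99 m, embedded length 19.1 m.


Result: 2591.15 kN

Derivation:
Using Qs = alpha * cu * perimeter * L
Qs = 0.78 * 87.4 * 1.99 * 19.1
Qs = 2591.15 kN


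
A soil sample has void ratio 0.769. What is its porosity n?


Using the relation n = e / (1 + e)
n = 0.769 / (1 + 0.769)
n = 0.769 / 1.769
n = 0.4347


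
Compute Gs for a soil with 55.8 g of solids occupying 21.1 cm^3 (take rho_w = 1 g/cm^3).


Result: 2.645

Derivation:
Using Gs = m_s / (V_s * rho_w)
Since rho_w = 1 g/cm^3:
Gs = 55.8 / 21.1
Gs = 2.645


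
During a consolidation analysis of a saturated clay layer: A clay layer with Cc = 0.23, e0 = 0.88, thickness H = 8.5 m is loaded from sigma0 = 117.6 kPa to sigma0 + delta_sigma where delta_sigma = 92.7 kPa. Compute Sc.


Result: 0.2625 m

Derivation:
Using Sc = Cc * H / (1 + e0) * log10((sigma0 + delta_sigma) / sigma0)
Stress ratio = (117.6 + 92.7) / 117.6 = 1.78827
log10(1.78827) = 0.252432
Cc * H / (1 + e0) = 0.23 * 8.5 / (1 + 0.88) = 1.03989
Sc = 1.03989 * 0.252432
Sc = 0.2625 m


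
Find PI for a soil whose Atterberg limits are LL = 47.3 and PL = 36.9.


Using PI = LL - PL
PI = 47.3 - 36.9
PI = 10.4


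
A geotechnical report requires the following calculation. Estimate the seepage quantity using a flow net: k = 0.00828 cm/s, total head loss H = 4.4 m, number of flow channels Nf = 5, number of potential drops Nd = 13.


Convert k to m/s for unit consistency with H:
k = 0.00828 cm/s = 0.00828 / 100 m/s = 8.28e-05 m/s
Using q = k * H * Nf / Nd
Nf / Nd = 5 / 13 = 0.3846
q = 8.28e-05 * 4.4 * 0.3846
q = 0.0001401 m^3/s per m


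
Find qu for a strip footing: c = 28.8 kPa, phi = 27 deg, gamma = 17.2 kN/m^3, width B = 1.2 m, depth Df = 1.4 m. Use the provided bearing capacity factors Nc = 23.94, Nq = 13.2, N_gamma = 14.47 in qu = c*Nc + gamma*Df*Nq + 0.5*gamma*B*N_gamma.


Result: 1156.66 kPa

Derivation:
Compute qu = c*Nc + gamma*Df*Nq + 0.5*gamma*B*N_gamma
Term 1: 28.8 * 23.94 = 689.472
Term 2: 17.2 * 1.4 * 13.2 = 317.856
Term 3: 0.5 * 17.2 * 1.2 * 14.47 = 149.3304
qu = 689.472 + 317.856 + 149.3304
qu = 1156.66 kPa


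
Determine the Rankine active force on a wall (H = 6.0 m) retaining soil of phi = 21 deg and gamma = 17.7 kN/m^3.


Result: 150.49 kN/m

Derivation:
Compute active earth pressure coefficient:
Ka = tan^2(45 - phi/2) = tan^2(34.5) = 0.472355
Compute active force:
Pa = 0.5 * Ka * gamma * H^2
Pa = 0.5 * 0.472355 * 17.7 * 6.0^2
Pa = 150.49 kN/m


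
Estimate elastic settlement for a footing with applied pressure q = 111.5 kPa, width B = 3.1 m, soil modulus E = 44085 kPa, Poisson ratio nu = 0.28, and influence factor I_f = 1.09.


Result: 7.876 mm

Derivation:
Using Se = q * B * (1 - nu^2) * I_f / E
1 - nu^2 = 1 - 0.28^2 = 0.9216
Se = 111.5 * 3.1 * 0.9216 * 1.09 / 44085
Se = 0.007876 m
Convert to mm: Se = 0.007876 * 1000 = 7.876 mm


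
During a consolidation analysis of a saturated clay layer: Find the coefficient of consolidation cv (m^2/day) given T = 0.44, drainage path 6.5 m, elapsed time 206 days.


Result: 0.09024 m^2/day

Derivation:
Using cv = T * H_dr^2 / t
H_dr^2 = 6.5^2 = 42.25
cv = 0.44 * 42.25 / 206
cv = 0.09024 m^2/day


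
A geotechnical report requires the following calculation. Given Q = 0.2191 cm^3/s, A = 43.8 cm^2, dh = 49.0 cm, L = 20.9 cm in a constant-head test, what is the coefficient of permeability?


Result: 0.002134 cm/s

Derivation:
Compute hydraulic gradient:
i = dh / L = 49.0 / 20.9 = 2.3445
Then apply Darcy's law:
k = Q / (A * i)
k = 0.2191 / (43.8 * 2.3445)
k = 0.2191 / 102.689
k = 0.002134 cm/s


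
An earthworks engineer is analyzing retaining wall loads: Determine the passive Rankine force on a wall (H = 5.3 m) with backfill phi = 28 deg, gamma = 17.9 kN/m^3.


Compute passive earth pressure coefficient:
Kp = tan^2(45 + phi/2) = tan^2(59.0) = 2.769826
Compute passive force:
Pp = 0.5 * Kp * gamma * H^2
Pp = 0.5 * 2.769826 * 17.9 * 5.3^2
Pp = 696.35 kN/m


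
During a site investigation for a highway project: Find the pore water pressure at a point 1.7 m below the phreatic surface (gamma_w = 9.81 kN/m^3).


Using u = gamma_w * h_w
u = 9.81 * 1.7
u = 16.68 kPa


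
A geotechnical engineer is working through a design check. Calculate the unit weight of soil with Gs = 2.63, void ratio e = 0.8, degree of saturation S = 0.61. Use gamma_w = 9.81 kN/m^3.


Result: 16.993 kN/m^3

Derivation:
Using gamma = gamma_w * (Gs + S*e) / (1 + e)
Numerator: Gs + S*e = 2.63 + 0.61*0.8 = 3.118
Denominator: 1 + e = 1 + 0.8 = 1.8
gamma = 9.81 * 3.118 / 1.8
gamma = 16.993 kN/m^3


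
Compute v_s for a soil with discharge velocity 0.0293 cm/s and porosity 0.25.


Using v_s = v_d / n
v_s = 0.0293 / 0.25
v_s = 0.1172 cm/s


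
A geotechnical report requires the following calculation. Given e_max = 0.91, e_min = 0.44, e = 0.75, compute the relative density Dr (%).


Result: 34.04 %

Derivation:
Using Dr = (e_max - e) / (e_max - e_min) * 100
e_max - e = 0.91 - 0.75 = 0.16
e_max - e_min = 0.91 - 0.44 = 0.47
Dr = 0.16 / 0.47 * 100
Dr = 34.04 %


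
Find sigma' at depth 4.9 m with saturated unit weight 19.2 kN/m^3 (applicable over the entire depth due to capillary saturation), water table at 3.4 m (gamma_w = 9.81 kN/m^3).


Result: 79.37 kPa

Derivation:
Total stress = gamma_sat * depth
sigma = 19.2 * 4.9 = 94.08 kPa
Pore water pressure u = gamma_w * (depth - d_wt)
u = 9.81 * (4.9 - 3.4) = 14.715 kPa
Effective stress = sigma - u
sigma' = 94.08 - 14.715 = 79.37 kPa


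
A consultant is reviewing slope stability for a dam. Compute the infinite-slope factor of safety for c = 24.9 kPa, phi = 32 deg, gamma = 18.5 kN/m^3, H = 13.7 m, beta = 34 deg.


Using Fs = c / (gamma*H*sin(beta)*cos(beta)) + tan(phi)/tan(beta)
Cohesion contribution = 24.9 / (18.5*13.7*sin(34)*cos(34))
Cohesion contribution = 0.21192
Friction contribution = tan(32)/tan(34) = 0.926407
Fs = 0.21192 + 0.926407
Fs = 1.138


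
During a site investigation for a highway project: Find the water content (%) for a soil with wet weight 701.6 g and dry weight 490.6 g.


Result: 43.01 %

Derivation:
Using w = (m_wet - m_dry) / m_dry * 100
m_wet - m_dry = 701.6 - 490.6 = 211.0 g
w = 211.0 / 490.6 * 100
w = 43.01 %


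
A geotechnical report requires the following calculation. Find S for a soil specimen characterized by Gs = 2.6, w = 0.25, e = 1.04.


Using S = Gs * w / e
S = 2.6 * 0.25 / 1.04
S = 0.625


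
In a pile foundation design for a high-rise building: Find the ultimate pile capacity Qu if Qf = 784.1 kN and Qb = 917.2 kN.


Using Qu = Qf + Qb
Qu = 784.1 + 917.2
Qu = 1701.3 kN


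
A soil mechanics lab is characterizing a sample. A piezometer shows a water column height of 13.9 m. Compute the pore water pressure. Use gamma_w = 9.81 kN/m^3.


Using u = gamma_w * h_w
u = 9.81 * 13.9
u = 136.36 kPa


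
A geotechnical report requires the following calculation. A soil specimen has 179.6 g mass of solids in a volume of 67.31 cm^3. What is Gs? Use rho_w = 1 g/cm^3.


Using Gs = m_s / (V_s * rho_w)
Since rho_w = 1 g/cm^3:
Gs = 179.6 / 67.31
Gs = 2.668


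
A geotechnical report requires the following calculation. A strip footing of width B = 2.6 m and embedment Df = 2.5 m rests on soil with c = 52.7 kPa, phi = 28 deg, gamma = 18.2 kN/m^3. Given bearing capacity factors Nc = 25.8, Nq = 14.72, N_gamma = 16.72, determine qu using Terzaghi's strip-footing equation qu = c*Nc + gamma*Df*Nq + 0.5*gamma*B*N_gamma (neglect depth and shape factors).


Compute qu = c*Nc + gamma*Df*Nq + 0.5*gamma*B*N_gamma
Term 1: 52.7 * 25.8 = 1359.66
Term 2: 18.2 * 2.5 * 14.72 = 669.76
Term 3: 0.5 * 18.2 * 2.6 * 16.72 = 395.5952
qu = 1359.66 + 669.76 + 395.5952
qu = 2425.02 kPa


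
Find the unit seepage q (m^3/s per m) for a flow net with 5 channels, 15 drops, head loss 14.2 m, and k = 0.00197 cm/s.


Convert k to m/s for unit consistency with H:
k = 0.00197 cm/s = 0.00197 / 100 m/s = 1.97e-05 m/s
Using q = k * H * Nf / Nd
Nf / Nd = 5 / 15 = 0.3333
q = 1.97e-05 * 14.2 * 0.3333
q = 9.325e-05 m^3/s per m


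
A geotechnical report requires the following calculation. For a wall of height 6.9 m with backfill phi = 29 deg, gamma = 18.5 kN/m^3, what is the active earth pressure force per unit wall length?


Compute active earth pressure coefficient:
Ka = tan^2(45 - phi/2) = tan^2(30.5) = 0.346974
Compute active force:
Pa = 0.5 * Ka * gamma * H^2
Pa = 0.5 * 0.346974 * 18.5 * 6.9^2
Pa = 152.8 kN/m


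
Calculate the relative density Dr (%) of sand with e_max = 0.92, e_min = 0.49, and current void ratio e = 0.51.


Using Dr = (e_max - e) / (e_max - e_min) * 100
e_max - e = 0.92 - 0.51 = 0.41
e_max - e_min = 0.92 - 0.49 = 0.43
Dr = 0.41 / 0.43 * 100
Dr = 95.35 %


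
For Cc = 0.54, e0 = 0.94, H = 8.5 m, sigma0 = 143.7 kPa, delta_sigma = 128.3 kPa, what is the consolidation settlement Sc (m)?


Using Sc = Cc * H / (1 + e0) * log10((sigma0 + delta_sigma) / sigma0)
Stress ratio = (143.7 + 128.3) / 143.7 = 1.89283
log10(1.89283) = 0.277112
Cc * H / (1 + e0) = 0.54 * 8.5 / (1 + 0.94) = 2.36598
Sc = 2.36598 * 0.277112
Sc = 0.6556 m


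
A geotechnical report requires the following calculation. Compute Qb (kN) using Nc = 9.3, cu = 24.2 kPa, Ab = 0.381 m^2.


Using Qb = Nc * cu * Ab
Qb = 9.3 * 24.2 * 0.381
Qb = 85.75 kN


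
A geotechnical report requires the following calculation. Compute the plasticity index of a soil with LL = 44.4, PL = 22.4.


Using PI = LL - PL
PI = 44.4 - 22.4
PI = 22.0


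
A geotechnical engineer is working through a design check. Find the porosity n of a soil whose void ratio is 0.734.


Result: 0.4233

Derivation:
Using the relation n = e / (1 + e)
n = 0.734 / (1 + 0.734)
n = 0.734 / 1.734
n = 0.4233


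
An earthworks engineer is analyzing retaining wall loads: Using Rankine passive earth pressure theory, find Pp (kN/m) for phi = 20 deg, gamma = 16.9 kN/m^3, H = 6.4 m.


Compute passive earth pressure coefficient:
Kp = tan^2(45 + phi/2) = tan^2(55.0) = 2.039607
Compute passive force:
Pp = 0.5 * Kp * gamma * H^2
Pp = 0.5 * 2.039607 * 16.9 * 6.4^2
Pp = 705.93 kN/m


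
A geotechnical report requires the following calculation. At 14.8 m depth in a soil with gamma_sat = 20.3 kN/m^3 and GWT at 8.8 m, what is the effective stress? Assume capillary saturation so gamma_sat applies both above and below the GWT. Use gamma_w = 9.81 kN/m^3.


Result: 241.58 kPa

Derivation:
Total stress = gamma_sat * depth
sigma = 20.3 * 14.8 = 300.44 kPa
Pore water pressure u = gamma_w * (depth - d_wt)
u = 9.81 * (14.8 - 8.8) = 58.86 kPa
Effective stress = sigma - u
sigma' = 300.44 - 58.86 = 241.58 kPa


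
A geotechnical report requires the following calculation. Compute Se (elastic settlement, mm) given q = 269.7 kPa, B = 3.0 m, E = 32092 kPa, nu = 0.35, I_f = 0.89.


Using Se = q * B * (1 - nu^2) * I_f / E
1 - nu^2 = 1 - 0.35^2 = 0.8775
Se = 269.7 * 3.0 * 0.8775 * 0.89 / 32092
Se = 0.019690 m
Convert to mm: Se = 0.019690 * 1000 = 19.69 mm


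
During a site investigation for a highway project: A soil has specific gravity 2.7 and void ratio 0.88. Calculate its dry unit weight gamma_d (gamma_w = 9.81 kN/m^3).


Using gamma_d = Gs * gamma_w / (1 + e)
gamma_d = 2.7 * 9.81 / (1 + 0.88)
gamma_d = 2.7 * 9.81 / 1.88
gamma_d = 14.089 kN/m^3


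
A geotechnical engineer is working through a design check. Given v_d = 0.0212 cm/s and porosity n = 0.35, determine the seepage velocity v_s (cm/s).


Using v_s = v_d / n
v_s = 0.0212 / 0.35
v_s = 0.06057 cm/s


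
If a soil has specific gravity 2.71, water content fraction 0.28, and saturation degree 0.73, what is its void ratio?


Using the relation e = Gs * w / S
e = 2.71 * 0.28 / 0.73
e = 1.0395


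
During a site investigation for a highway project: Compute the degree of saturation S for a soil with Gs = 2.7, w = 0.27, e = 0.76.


Using S = Gs * w / e
S = 2.7 * 0.27 / 0.76
S = 0.9592


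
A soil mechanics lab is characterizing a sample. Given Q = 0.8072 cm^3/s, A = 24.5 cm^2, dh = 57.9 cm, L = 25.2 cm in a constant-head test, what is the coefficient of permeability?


Compute hydraulic gradient:
i = dh / L = 57.9 / 25.2 = 2.29762
Then apply Darcy's law:
k = Q / (A * i)
k = 0.8072 / (24.5 * 2.29762)
k = 0.8072 / 56.2917
k = 0.01434 cm/s


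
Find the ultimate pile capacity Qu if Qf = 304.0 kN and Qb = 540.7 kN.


Using Qu = Qf + Qb
Qu = 304.0 + 540.7
Qu = 844.7 kN


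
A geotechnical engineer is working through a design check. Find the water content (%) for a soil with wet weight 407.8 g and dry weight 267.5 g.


Using w = (m_wet - m_dry) / m_dry * 100
m_wet - m_dry = 407.8 - 267.5 = 140.3 g
w = 140.3 / 267.5 * 100
w = 52.45 %


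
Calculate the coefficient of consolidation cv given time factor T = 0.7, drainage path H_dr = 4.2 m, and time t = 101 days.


Result: 0.12226 m^2/day

Derivation:
Using cv = T * H_dr^2 / t
H_dr^2 = 4.2^2 = 17.64
cv = 0.7 * 17.64 / 101
cv = 0.12226 m^2/day


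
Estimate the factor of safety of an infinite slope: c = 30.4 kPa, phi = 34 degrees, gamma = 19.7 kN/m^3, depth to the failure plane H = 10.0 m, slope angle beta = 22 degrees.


Result: 2.114

Derivation:
Using Fs = c / (gamma*H*sin(beta)*cos(beta)) + tan(phi)/tan(beta)
Cohesion contribution = 30.4 / (19.7*10.0*sin(22)*cos(22))
Cohesion contribution = 0.44429
Friction contribution = tan(34)/tan(22) = 1.66947
Fs = 0.44429 + 1.66947
Fs = 2.114


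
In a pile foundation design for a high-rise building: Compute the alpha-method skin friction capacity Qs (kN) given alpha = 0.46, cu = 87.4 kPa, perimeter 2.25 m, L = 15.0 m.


Result: 1356.89 kN

Derivation:
Using Qs = alpha * cu * perimeter * L
Qs = 0.46 * 87.4 * 2.25 * 15.0
Qs = 1356.89 kN


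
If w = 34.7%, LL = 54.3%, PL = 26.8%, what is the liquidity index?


First compute the plasticity index:
PI = LL - PL = 54.3 - 26.8 = 27.5
Then compute the liquidity index:
LI = (w - PL) / PI
LI = (34.7 - 26.8) / 27.5
LI = 0.287


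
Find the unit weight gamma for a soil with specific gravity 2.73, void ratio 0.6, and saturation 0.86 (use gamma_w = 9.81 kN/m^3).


Using gamma = gamma_w * (Gs + S*e) / (1 + e)
Numerator: Gs + S*e = 2.73 + 0.86*0.6 = 3.246
Denominator: 1 + e = 1 + 0.6 = 1.6
gamma = 9.81 * 3.246 / 1.6
gamma = 19.902 kN/m^3


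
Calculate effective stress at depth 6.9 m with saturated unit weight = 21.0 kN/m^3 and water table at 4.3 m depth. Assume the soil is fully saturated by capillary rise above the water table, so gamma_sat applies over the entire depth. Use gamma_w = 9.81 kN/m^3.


Total stress = gamma_sat * depth
sigma = 21.0 * 6.9 = 144.9 kPa
Pore water pressure u = gamma_w * (depth - d_wt)
u = 9.81 * (6.9 - 4.3) = 25.506 kPa
Effective stress = sigma - u
sigma' = 144.9 - 25.506 = 119.39 kPa


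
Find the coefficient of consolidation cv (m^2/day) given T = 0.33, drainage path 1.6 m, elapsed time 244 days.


Result: 0.00346 m^2/day

Derivation:
Using cv = T * H_dr^2 / t
H_dr^2 = 1.6^2 = 2.56
cv = 0.33 * 2.56 / 244
cv = 0.00346 m^2/day


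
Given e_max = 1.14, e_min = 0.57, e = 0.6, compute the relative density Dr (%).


Using Dr = (e_max - e) / (e_max - e_min) * 100
e_max - e = 1.14 - 0.6 = 0.54
e_max - e_min = 1.14 - 0.57 = 0.57
Dr = 0.54 / 0.57 * 100
Dr = 94.74 %


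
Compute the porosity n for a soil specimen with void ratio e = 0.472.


Result: 0.3207

Derivation:
Using the relation n = e / (1 + e)
n = 0.472 / (1 + 0.472)
n = 0.472 / 1.472
n = 0.3207


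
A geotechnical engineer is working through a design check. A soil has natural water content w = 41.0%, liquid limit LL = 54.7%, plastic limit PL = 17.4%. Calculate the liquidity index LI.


Result: 0.633

Derivation:
First compute the plasticity index:
PI = LL - PL = 54.7 - 17.4 = 37.3
Then compute the liquidity index:
LI = (w - PL) / PI
LI = (41.0 - 17.4) / 37.3
LI = 0.633


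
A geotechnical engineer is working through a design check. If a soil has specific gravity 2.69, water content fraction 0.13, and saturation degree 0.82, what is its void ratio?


Result: 0.4265

Derivation:
Using the relation e = Gs * w / S
e = 2.69 * 0.13 / 0.82
e = 0.4265


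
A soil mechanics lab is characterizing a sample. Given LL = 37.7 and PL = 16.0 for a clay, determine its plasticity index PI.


Using PI = LL - PL
PI = 37.7 - 16.0
PI = 21.7


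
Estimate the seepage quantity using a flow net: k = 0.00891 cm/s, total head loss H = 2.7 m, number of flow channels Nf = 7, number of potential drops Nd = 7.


Result: 0.0002406 m^3/s per m

Derivation:
Convert k to m/s for unit consistency with H:
k = 0.00891 cm/s = 0.00891 / 100 m/s = 8.91e-05 m/s
Using q = k * H * Nf / Nd
Nf / Nd = 7 / 7 = 1.0
q = 8.91e-05 * 2.7 * 1.0
q = 0.0002406 m^3/s per m


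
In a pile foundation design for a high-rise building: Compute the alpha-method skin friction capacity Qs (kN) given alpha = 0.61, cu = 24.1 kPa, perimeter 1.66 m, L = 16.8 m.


Using Qs = alpha * cu * perimeter * L
Qs = 0.61 * 24.1 * 1.66 * 16.8
Qs = 409.98 kN


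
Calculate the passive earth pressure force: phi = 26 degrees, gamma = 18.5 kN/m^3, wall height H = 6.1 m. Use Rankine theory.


Compute passive earth pressure coefficient:
Kp = tan^2(45 + phi/2) = tan^2(58.0) = 2.561071
Compute passive force:
Pp = 0.5 * Kp * gamma * H^2
Pp = 0.5 * 2.561071 * 18.5 * 6.1^2
Pp = 881.5 kN/m


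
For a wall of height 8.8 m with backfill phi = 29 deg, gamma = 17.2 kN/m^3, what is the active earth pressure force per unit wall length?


Result: 231.08 kN/m

Derivation:
Compute active earth pressure coefficient:
Ka = tan^2(45 - phi/2) = tan^2(30.5) = 0.346974
Compute active force:
Pa = 0.5 * Ka * gamma * H^2
Pa = 0.5 * 0.346974 * 17.2 * 8.8^2
Pa = 231.08 kN/m


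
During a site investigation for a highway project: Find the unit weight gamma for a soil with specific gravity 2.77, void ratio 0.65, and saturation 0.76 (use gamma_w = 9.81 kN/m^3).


Using gamma = gamma_w * (Gs + S*e) / (1 + e)
Numerator: Gs + S*e = 2.77 + 0.76*0.65 = 3.264
Denominator: 1 + e = 1 + 0.65 = 1.65
gamma = 9.81 * 3.264 / 1.65
gamma = 19.406 kN/m^3


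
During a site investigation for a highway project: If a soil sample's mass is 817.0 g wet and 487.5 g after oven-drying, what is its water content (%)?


Using w = (m_wet - m_dry) / m_dry * 100
m_wet - m_dry = 817.0 - 487.5 = 329.5 g
w = 329.5 / 487.5 * 100
w = 67.59 %


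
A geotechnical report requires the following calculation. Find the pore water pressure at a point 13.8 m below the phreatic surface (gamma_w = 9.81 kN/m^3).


Result: 135.38 kPa

Derivation:
Using u = gamma_w * h_w
u = 9.81 * 13.8
u = 135.38 kPa


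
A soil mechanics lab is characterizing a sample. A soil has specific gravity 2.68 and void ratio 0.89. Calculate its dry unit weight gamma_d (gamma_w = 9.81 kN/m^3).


Using gamma_d = Gs * gamma_w / (1 + e)
gamma_d = 2.68 * 9.81 / (1 + 0.89)
gamma_d = 2.68 * 9.81 / 1.89
gamma_d = 13.91 kN/m^3


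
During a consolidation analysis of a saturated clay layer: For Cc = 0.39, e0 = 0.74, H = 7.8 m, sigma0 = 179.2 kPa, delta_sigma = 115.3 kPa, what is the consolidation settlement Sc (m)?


Using Sc = Cc * H / (1 + e0) * log10((sigma0 + delta_sigma) / sigma0)
Stress ratio = (179.2 + 115.3) / 179.2 = 1.64342
log10(1.64342) = 0.215747
Cc * H / (1 + e0) = 0.39 * 7.8 / (1 + 0.74) = 1.74828
Sc = 1.74828 * 0.215747
Sc = 0.3772 m


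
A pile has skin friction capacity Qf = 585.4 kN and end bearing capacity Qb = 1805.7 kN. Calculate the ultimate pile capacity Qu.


Result: 2391.1 kN

Derivation:
Using Qu = Qf + Qb
Qu = 585.4 + 1805.7
Qu = 2391.1 kN


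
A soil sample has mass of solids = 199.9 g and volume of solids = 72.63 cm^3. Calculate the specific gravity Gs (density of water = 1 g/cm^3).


Using Gs = m_s / (V_s * rho_w)
Since rho_w = 1 g/cm^3:
Gs = 199.9 / 72.63
Gs = 2.752


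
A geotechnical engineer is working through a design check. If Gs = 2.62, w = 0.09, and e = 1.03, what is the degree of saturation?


Using S = Gs * w / e
S = 2.62 * 0.09 / 1.03
S = 0.2289


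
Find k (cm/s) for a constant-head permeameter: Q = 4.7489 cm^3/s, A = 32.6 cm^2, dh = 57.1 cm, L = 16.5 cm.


Result: 0.042094 cm/s

Derivation:
Compute hydraulic gradient:
i = dh / L = 57.1 / 16.5 = 3.46061
Then apply Darcy's law:
k = Q / (A * i)
k = 4.7489 / (32.6 * 3.46061)
k = 4.7489 / 112.816
k = 0.042094 cm/s


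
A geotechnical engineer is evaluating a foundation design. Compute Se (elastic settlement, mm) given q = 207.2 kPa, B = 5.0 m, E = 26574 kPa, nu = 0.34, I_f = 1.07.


Result: 36.892 mm

Derivation:
Using Se = q * B * (1 - nu^2) * I_f / E
1 - nu^2 = 1 - 0.34^2 = 0.8844
Se = 207.2 * 5.0 * 0.8844 * 1.07 / 26574
Se = 0.036892 m
Convert to mm: Se = 0.036892 * 1000 = 36.892 mm


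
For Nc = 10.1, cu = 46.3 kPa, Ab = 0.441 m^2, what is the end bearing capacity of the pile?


Using Qb = Nc * cu * Ab
Qb = 10.1 * 46.3 * 0.441
Qb = 206.22 kN


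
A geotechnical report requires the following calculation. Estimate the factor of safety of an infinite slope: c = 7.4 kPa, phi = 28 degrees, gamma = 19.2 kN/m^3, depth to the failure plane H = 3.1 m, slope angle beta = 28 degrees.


Using Fs = c / (gamma*H*sin(beta)*cos(beta)) + tan(phi)/tan(beta)
Cohesion contribution = 7.4 / (19.2*3.1*sin(28)*cos(28))
Cohesion contribution = 0.299933
Friction contribution = tan(28)/tan(28) = 1
Fs = 0.299933 + 1
Fs = 1.3


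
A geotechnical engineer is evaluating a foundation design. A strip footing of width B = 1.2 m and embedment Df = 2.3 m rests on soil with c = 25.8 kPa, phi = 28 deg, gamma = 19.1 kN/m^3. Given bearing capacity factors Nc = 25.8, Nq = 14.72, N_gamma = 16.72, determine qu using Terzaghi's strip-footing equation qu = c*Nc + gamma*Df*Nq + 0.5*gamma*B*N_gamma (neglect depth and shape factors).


Compute qu = c*Nc + gamma*Df*Nq + 0.5*gamma*B*N_gamma
Term 1: 25.8 * 25.8 = 665.64
Term 2: 19.1 * 2.3 * 14.72 = 646.6496
Term 3: 0.5 * 19.1 * 1.2 * 16.72 = 191.6112
qu = 665.64 + 646.6496 + 191.6112
qu = 1503.9 kPa


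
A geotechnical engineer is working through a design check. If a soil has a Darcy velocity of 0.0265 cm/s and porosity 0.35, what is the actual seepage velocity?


Result: 0.07571 cm/s

Derivation:
Using v_s = v_d / n
v_s = 0.0265 / 0.35
v_s = 0.07571 cm/s


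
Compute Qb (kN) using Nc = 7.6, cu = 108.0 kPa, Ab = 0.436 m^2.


Using Qb = Nc * cu * Ab
Qb = 7.6 * 108.0 * 0.436
Qb = 357.87 kN


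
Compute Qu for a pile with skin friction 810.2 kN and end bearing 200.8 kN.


Using Qu = Qf + Qb
Qu = 810.2 + 200.8
Qu = 1011.0 kN


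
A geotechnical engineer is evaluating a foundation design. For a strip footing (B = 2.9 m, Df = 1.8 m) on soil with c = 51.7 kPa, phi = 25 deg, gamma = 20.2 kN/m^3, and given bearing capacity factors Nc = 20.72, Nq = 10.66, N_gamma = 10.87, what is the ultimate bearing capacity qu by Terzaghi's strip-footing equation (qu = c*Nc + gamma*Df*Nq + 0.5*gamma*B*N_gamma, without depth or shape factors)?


Compute qu = c*Nc + gamma*Df*Nq + 0.5*gamma*B*N_gamma
Term 1: 51.7 * 20.72 = 1071.224
Term 2: 20.2 * 1.8 * 10.66 = 387.5976
Term 3: 0.5 * 20.2 * 2.9 * 10.87 = 318.3823
qu = 1071.224 + 387.5976 + 318.3823
qu = 1777.2 kPa


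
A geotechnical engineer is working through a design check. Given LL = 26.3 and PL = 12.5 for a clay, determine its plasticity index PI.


Result: 13.8

Derivation:
Using PI = LL - PL
PI = 26.3 - 12.5
PI = 13.8


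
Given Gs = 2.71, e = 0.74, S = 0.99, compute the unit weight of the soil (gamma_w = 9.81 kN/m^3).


Using gamma = gamma_w * (Gs + S*e) / (1 + e)
Numerator: Gs + S*e = 2.71 + 0.99*0.74 = 3.4426
Denominator: 1 + e = 1 + 0.74 = 1.74
gamma = 9.81 * 3.4426 / 1.74
gamma = 19.409 kN/m^3


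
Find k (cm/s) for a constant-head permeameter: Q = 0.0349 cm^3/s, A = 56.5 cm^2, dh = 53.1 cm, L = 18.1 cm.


Compute hydraulic gradient:
i = dh / L = 53.1 / 18.1 = 2.9337
Then apply Darcy's law:
k = Q / (A * i)
k = 0.0349 / (56.5 * 2.9337)
k = 0.0349 / 165.754
k = 0.000211 cm/s


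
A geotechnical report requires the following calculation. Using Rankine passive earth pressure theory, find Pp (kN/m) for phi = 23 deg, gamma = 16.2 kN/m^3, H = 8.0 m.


Result: 1183.31 kN/m

Derivation:
Compute passive earth pressure coefficient:
Kp = tan^2(45 + phi/2) = tan^2(56.5) = 2.282623
Compute passive force:
Pp = 0.5 * Kp * gamma * H^2
Pp = 0.5 * 2.282623 * 16.2 * 8.0^2
Pp = 1183.31 kN/m


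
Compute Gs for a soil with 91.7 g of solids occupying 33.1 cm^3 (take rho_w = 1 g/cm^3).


Using Gs = m_s / (V_s * rho_w)
Since rho_w = 1 g/cm^3:
Gs = 91.7 / 33.1
Gs = 2.77


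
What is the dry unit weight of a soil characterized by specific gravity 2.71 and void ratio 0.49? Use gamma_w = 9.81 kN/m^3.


Result: 17.842 kN/m^3

Derivation:
Using gamma_d = Gs * gamma_w / (1 + e)
gamma_d = 2.71 * 9.81 / (1 + 0.49)
gamma_d = 2.71 * 9.81 / 1.49
gamma_d = 17.842 kN/m^3


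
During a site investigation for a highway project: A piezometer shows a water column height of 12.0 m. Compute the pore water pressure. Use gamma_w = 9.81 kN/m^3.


Result: 117.72 kPa

Derivation:
Using u = gamma_w * h_w
u = 9.81 * 12.0
u = 117.72 kPa


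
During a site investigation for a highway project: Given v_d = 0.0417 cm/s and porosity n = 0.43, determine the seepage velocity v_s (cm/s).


Using v_s = v_d / n
v_s = 0.0417 / 0.43
v_s = 0.09698 cm/s


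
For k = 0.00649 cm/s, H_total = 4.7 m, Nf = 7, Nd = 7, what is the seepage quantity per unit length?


Result: 0.000305 m^3/s per m

Derivation:
Convert k to m/s for unit consistency with H:
k = 0.00649 cm/s = 0.00649 / 100 m/s = 6.49e-05 m/s
Using q = k * H * Nf / Nd
Nf / Nd = 7 / 7 = 1.0
q = 6.49e-05 * 4.7 * 1.0
q = 0.000305 m^3/s per m


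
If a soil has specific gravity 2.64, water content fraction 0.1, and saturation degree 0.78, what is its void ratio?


Using the relation e = Gs * w / S
e = 2.64 * 0.1 / 0.78
e = 0.3385


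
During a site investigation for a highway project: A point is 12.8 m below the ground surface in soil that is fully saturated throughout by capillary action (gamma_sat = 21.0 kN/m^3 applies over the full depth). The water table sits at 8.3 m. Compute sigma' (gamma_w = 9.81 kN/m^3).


Result: 224.66 kPa

Derivation:
Total stress = gamma_sat * depth
sigma = 21.0 * 12.8 = 268.8 kPa
Pore water pressure u = gamma_w * (depth - d_wt)
u = 9.81 * (12.8 - 8.3) = 44.145 kPa
Effective stress = sigma - u
sigma' = 268.8 - 44.145 = 224.66 kPa


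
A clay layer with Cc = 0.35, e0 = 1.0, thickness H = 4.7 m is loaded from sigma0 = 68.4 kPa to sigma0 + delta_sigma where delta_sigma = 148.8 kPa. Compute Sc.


Using Sc = Cc * H / (1 + e0) * log10((sigma0 + delta_sigma) / sigma0)
Stress ratio = (68.4 + 148.8) / 68.4 = 3.17544
log10(3.17544) = 0.501804
Cc * H / (1 + e0) = 0.35 * 4.7 / (1 + 1.0) = 0.8225
Sc = 0.8225 * 0.501804
Sc = 0.4127 m


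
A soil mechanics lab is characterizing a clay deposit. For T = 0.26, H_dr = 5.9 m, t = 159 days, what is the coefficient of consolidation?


Result: 0.05692 m^2/day

Derivation:
Using cv = T * H_dr^2 / t
H_dr^2 = 5.9^2 = 34.81
cv = 0.26 * 34.81 / 159
cv = 0.05692 m^2/day


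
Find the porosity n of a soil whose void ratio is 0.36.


Result: 0.2647

Derivation:
Using the relation n = e / (1 + e)
n = 0.36 / (1 + 0.36)
n = 0.36 / 1.36
n = 0.2647


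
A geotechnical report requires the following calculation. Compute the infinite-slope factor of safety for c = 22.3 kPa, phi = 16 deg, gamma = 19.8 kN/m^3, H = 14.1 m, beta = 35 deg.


Using Fs = c / (gamma*H*sin(beta)*cos(beta)) + tan(phi)/tan(beta)
Cohesion contribution = 22.3 / (19.8*14.1*sin(35)*cos(35))
Cohesion contribution = 0.170006
Friction contribution = tan(16)/tan(35) = 0.409515
Fs = 0.170006 + 0.409515
Fs = 0.58


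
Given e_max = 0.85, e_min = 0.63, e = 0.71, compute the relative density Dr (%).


Using Dr = (e_max - e) / (e_max - e_min) * 100
e_max - e = 0.85 - 0.71 = 0.14
e_max - e_min = 0.85 - 0.63 = 0.22
Dr = 0.14 / 0.22 * 100
Dr = 63.64 %


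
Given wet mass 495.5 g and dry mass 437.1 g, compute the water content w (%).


Result: 13.36 %

Derivation:
Using w = (m_wet - m_dry) / m_dry * 100
m_wet - m_dry = 495.5 - 437.1 = 58.4 g
w = 58.4 / 437.1 * 100
w = 13.36 %


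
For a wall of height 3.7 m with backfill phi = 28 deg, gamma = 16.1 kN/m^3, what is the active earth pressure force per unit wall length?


Compute active earth pressure coefficient:
Ka = tan^2(45 - phi/2) = tan^2(31.0) = 0.361033
Compute active force:
Pa = 0.5 * Ka * gamma * H^2
Pa = 0.5 * 0.361033 * 16.1 * 3.7^2
Pa = 39.79 kN/m


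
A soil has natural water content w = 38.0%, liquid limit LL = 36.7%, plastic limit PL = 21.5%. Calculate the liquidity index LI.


First compute the plasticity index:
PI = LL - PL = 36.7 - 21.5 = 15.2
Then compute the liquidity index:
LI = (w - PL) / PI
LI = (38.0 - 21.5) / 15.2
LI = 1.086


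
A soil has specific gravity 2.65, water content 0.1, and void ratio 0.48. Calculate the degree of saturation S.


Result: 0.5521

Derivation:
Using S = Gs * w / e
S = 2.65 * 0.1 / 0.48
S = 0.5521


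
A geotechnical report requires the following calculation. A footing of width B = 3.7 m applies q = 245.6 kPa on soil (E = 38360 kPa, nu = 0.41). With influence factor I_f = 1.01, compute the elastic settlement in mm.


Using Se = q * B * (1 - nu^2) * I_f / E
1 - nu^2 = 1 - 0.41^2 = 0.8319
Se = 245.6 * 3.7 * 0.8319 * 1.01 / 38360
Se = 0.019904 m
Convert to mm: Se = 0.019904 * 1000 = 19.904 mm


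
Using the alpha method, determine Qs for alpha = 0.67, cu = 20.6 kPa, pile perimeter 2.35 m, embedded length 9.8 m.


Using Qs = alpha * cu * perimeter * L
Qs = 0.67 * 20.6 * 2.35 * 9.8
Qs = 317.86 kN


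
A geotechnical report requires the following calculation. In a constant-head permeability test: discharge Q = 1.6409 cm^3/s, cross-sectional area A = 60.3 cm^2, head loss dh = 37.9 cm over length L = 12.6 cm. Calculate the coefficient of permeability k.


Result: 0.009047 cm/s

Derivation:
Compute hydraulic gradient:
i = dh / L = 37.9 / 12.6 = 3.00794
Then apply Darcy's law:
k = Q / (A * i)
k = 1.6409 / (60.3 * 3.00794)
k = 1.6409 / 181.379
k = 0.009047 cm/s


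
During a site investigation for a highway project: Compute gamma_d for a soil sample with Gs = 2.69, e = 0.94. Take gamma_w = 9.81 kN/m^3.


Using gamma_d = Gs * gamma_w / (1 + e)
gamma_d = 2.69 * 9.81 / (1 + 0.94)
gamma_d = 2.69 * 9.81 / 1.94
gamma_d = 13.603 kN/m^3


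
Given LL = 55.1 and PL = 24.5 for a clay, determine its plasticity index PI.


Using PI = LL - PL
PI = 55.1 - 24.5
PI = 30.6


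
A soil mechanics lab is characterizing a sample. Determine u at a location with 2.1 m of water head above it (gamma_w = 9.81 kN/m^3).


Result: 20.6 kPa

Derivation:
Using u = gamma_w * h_w
u = 9.81 * 2.1
u = 20.6 kPa


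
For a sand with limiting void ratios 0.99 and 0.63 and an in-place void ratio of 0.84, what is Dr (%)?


Result: 41.67 %

Derivation:
Using Dr = (e_max - e) / (e_max - e_min) * 100
e_max - e = 0.99 - 0.84 = 0.15
e_max - e_min = 0.99 - 0.63 = 0.36
Dr = 0.15 / 0.36 * 100
Dr = 41.67 %


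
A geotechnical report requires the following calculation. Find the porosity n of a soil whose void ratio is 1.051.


Result: 0.5124

Derivation:
Using the relation n = e / (1 + e)
n = 1.051 / (1 + 1.051)
n = 1.051 / 2.051
n = 0.5124


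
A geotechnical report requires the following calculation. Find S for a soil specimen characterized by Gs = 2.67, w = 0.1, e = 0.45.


Result: 0.5933

Derivation:
Using S = Gs * w / e
S = 2.67 * 0.1 / 0.45
S = 0.5933


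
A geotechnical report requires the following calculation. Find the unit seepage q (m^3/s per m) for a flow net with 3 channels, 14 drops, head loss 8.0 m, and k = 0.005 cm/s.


Result: 8.571e-05 m^3/s per m

Derivation:
Convert k to m/s for unit consistency with H:
k = 0.005 cm/s = 0.005 / 100 m/s = 5e-05 m/s
Using q = k * H * Nf / Nd
Nf / Nd = 3 / 14 = 0.2143
q = 5e-05 * 8.0 * 0.2143
q = 8.571e-05 m^3/s per m


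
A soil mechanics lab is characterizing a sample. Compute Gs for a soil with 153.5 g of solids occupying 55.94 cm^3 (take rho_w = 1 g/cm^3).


Result: 2.744

Derivation:
Using Gs = m_s / (V_s * rho_w)
Since rho_w = 1 g/cm^3:
Gs = 153.5 / 55.94
Gs = 2.744


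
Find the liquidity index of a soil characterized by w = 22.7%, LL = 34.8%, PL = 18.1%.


First compute the plasticity index:
PI = LL - PL = 34.8 - 18.1 = 16.7
Then compute the liquidity index:
LI = (w - PL) / PI
LI = (22.7 - 18.1) / 16.7
LI = 0.275


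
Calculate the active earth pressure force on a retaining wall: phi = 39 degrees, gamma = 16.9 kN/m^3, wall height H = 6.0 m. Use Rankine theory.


Compute active earth pressure coefficient:
Ka = tan^2(45 - phi/2) = tan^2(25.5) = 0.227506
Compute active force:
Pa = 0.5 * Ka * gamma * H^2
Pa = 0.5 * 0.227506 * 16.9 * 6.0^2
Pa = 69.21 kN/m


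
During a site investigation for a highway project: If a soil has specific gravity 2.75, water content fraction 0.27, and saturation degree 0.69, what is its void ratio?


Result: 1.0761

Derivation:
Using the relation e = Gs * w / S
e = 2.75 * 0.27 / 0.69
e = 1.0761


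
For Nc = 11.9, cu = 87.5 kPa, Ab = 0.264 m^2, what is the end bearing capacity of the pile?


Using Qb = Nc * cu * Ab
Qb = 11.9 * 87.5 * 0.264
Qb = 274.89 kN


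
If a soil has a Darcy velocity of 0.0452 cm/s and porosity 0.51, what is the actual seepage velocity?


Result: 0.08863 cm/s

Derivation:
Using v_s = v_d / n
v_s = 0.0452 / 0.51
v_s = 0.08863 cm/s


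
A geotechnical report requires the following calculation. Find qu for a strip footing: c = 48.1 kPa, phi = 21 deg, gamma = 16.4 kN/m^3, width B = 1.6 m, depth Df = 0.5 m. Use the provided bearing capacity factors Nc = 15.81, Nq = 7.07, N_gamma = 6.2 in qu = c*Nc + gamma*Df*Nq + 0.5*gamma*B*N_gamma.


Compute qu = c*Nc + gamma*Df*Nq + 0.5*gamma*B*N_gamma
Term 1: 48.1 * 15.81 = 760.461
Term 2: 16.4 * 0.5 * 7.07 = 57.974
Term 3: 0.5 * 16.4 * 1.6 * 6.2 = 81.344
qu = 760.461 + 57.974 + 81.344
qu = 899.78 kPa


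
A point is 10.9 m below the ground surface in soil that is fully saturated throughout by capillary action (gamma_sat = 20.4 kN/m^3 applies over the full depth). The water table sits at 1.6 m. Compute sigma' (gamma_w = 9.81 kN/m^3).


Total stress = gamma_sat * depth
sigma = 20.4 * 10.9 = 222.36 kPa
Pore water pressure u = gamma_w * (depth - d_wt)
u = 9.81 * (10.9 - 1.6) = 91.233 kPa
Effective stress = sigma - u
sigma' = 222.36 - 91.233 = 131.13 kPa


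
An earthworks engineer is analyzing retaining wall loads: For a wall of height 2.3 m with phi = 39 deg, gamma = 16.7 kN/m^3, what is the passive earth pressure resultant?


Compute passive earth pressure coefficient:
Kp = tan^2(45 + phi/2) = tan^2(64.5) = 4.395495
Compute passive force:
Pp = 0.5 * Kp * gamma * H^2
Pp = 0.5 * 4.395495 * 16.7 * 2.3^2
Pp = 194.16 kN/m


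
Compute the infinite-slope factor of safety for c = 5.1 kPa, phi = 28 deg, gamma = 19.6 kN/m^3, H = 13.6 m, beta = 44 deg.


Using Fs = c / (gamma*H*sin(beta)*cos(beta)) + tan(phi)/tan(beta)
Cohesion contribution = 5.1 / (19.6*13.6*sin(44)*cos(44))
Cohesion contribution = 0.0382886
Friction contribution = tan(28)/tan(44) = 0.550601
Fs = 0.0382886 + 0.550601
Fs = 0.589


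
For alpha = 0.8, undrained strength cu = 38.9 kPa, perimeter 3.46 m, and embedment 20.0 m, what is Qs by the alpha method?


Using Qs = alpha * cu * perimeter * L
Qs = 0.8 * 38.9 * 3.46 * 20.0
Qs = 2153.5 kN


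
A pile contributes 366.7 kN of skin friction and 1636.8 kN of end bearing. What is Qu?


Using Qu = Qf + Qb
Qu = 366.7 + 1636.8
Qu = 2003.5 kN


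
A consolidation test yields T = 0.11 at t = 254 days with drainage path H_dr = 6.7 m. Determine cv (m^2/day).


Using cv = T * H_dr^2 / t
H_dr^2 = 6.7^2 = 44.89
cv = 0.11 * 44.89 / 254
cv = 0.01944 m^2/day


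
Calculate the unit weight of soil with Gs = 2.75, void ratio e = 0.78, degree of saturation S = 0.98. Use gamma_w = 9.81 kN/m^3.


Using gamma = gamma_w * (Gs + S*e) / (1 + e)
Numerator: Gs + S*e = 2.75 + 0.98*0.78 = 3.5144
Denominator: 1 + e = 1 + 0.78 = 1.78
gamma = 9.81 * 3.5144 / 1.78
gamma = 19.369 kN/m^3


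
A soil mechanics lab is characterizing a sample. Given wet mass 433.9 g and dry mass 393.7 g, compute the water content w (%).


Using w = (m_wet - m_dry) / m_dry * 100
m_wet - m_dry = 433.9 - 393.7 = 40.2 g
w = 40.2 / 393.7 * 100
w = 10.21 %


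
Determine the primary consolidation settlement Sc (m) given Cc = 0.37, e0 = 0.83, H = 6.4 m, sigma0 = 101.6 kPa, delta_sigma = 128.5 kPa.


Result: 0.4594 m

Derivation:
Using Sc = Cc * H / (1 + e0) * log10((sigma0 + delta_sigma) / sigma0)
Stress ratio = (101.6 + 128.5) / 101.6 = 2.26476
log10(2.26476) = 0.355023
Cc * H / (1 + e0) = 0.37 * 6.4 / (1 + 0.83) = 1.29399
Sc = 1.29399 * 0.355023
Sc = 0.4594 m


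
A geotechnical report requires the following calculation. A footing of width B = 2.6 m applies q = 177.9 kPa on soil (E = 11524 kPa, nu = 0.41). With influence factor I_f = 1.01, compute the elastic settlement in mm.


Result: 33.724 mm

Derivation:
Using Se = q * B * (1 - nu^2) * I_f / E
1 - nu^2 = 1 - 0.41^2 = 0.8319
Se = 177.9 * 2.6 * 0.8319 * 1.01 / 11524
Se = 0.033724 m
Convert to mm: Se = 0.033724 * 1000 = 33.724 mm


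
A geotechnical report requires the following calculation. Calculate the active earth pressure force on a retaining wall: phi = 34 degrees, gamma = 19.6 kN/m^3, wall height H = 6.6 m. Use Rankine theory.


Result: 120.69 kN/m

Derivation:
Compute active earth pressure coefficient:
Ka = tan^2(45 - phi/2) = tan^2(28.0) = 0.282715
Compute active force:
Pa = 0.5 * Ka * gamma * H^2
Pa = 0.5 * 0.282715 * 19.6 * 6.6^2
Pa = 120.69 kN/m


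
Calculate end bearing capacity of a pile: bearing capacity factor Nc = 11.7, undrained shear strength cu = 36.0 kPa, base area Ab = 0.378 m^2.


Using Qb = Nc * cu * Ab
Qb = 11.7 * 36.0 * 0.378
Qb = 159.21 kN


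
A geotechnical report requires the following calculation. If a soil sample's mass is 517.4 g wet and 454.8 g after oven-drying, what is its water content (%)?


Using w = (m_wet - m_dry) / m_dry * 100
m_wet - m_dry = 517.4 - 454.8 = 62.6 g
w = 62.6 / 454.8 * 100
w = 13.76 %


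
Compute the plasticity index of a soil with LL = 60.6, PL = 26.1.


Using PI = LL - PL
PI = 60.6 - 26.1
PI = 34.5


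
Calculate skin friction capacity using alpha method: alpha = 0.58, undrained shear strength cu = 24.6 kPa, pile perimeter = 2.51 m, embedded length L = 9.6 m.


Result: 343.8 kN

Derivation:
Using Qs = alpha * cu * perimeter * L
Qs = 0.58 * 24.6 * 2.51 * 9.6
Qs = 343.8 kN


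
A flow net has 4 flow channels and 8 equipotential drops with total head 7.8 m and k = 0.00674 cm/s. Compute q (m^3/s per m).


Convert k to m/s for unit consistency with H:
k = 0.00674 cm/s = 0.00674 / 100 m/s = 6.74e-05 m/s
Using q = k * H * Nf / Nd
Nf / Nd = 4 / 8 = 0.5
q = 6.74e-05 * 7.8 * 0.5
q = 0.0002629 m^3/s per m
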